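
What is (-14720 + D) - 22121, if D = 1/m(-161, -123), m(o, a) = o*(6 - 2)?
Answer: -23725605/644 ≈ -36841.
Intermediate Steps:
m(o, a) = 4*o (m(o, a) = o*4 = 4*o)
D = -1/644 (D = 1/(4*(-161)) = 1/(-644) = -1/644 ≈ -0.0015528)
(-14720 + D) - 22121 = (-14720 - 1/644) - 22121 = -9479681/644 - 22121 = -23725605/644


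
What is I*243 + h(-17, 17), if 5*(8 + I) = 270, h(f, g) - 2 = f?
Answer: 11163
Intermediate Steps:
h(f, g) = 2 + f
I = 46 (I = -8 + (⅕)*270 = -8 + 54 = 46)
I*243 + h(-17, 17) = 46*243 + (2 - 17) = 11178 - 15 = 11163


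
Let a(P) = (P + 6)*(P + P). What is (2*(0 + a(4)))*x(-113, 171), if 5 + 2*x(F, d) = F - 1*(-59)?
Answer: -4720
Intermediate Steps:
a(P) = 2*P*(6 + P) (a(P) = (6 + P)*(2*P) = 2*P*(6 + P))
x(F, d) = 27 + F/2 (x(F, d) = -5/2 + (F - 1*(-59))/2 = -5/2 + (F + 59)/2 = -5/2 + (59 + F)/2 = -5/2 + (59/2 + F/2) = 27 + F/2)
(2*(0 + a(4)))*x(-113, 171) = (2*(0 + 2*4*(6 + 4)))*(27 + (½)*(-113)) = (2*(0 + 2*4*10))*(27 - 113/2) = (2*(0 + 80))*(-59/2) = (2*80)*(-59/2) = 160*(-59/2) = -4720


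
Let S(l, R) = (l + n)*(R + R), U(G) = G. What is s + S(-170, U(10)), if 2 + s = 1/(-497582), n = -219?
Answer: -3872183125/497582 ≈ -7782.0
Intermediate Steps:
S(l, R) = 2*R*(-219 + l) (S(l, R) = (l - 219)*(R + R) = (-219 + l)*(2*R) = 2*R*(-219 + l))
s = -995165/497582 (s = -2 + 1/(-497582) = -2 - 1/497582 = -995165/497582 ≈ -2.0000)
s + S(-170, U(10)) = -995165/497582 + 2*10*(-219 - 170) = -995165/497582 + 2*10*(-389) = -995165/497582 - 7780 = -3872183125/497582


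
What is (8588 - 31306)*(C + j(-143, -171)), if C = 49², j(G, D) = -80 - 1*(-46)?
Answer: -53773506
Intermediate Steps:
j(G, D) = -34 (j(G, D) = -80 + 46 = -34)
C = 2401
(8588 - 31306)*(C + j(-143, -171)) = (8588 - 31306)*(2401 - 34) = -22718*2367 = -53773506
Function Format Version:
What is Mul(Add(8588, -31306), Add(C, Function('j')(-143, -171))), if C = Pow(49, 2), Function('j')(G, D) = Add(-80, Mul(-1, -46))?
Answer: -53773506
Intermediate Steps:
Function('j')(G, D) = -34 (Function('j')(G, D) = Add(-80, 46) = -34)
C = 2401
Mul(Add(8588, -31306), Add(C, Function('j')(-143, -171))) = Mul(Add(8588, -31306), Add(2401, -34)) = Mul(-22718, 2367) = -53773506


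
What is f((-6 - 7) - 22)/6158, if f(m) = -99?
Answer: -99/6158 ≈ -0.016077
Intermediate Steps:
f((-6 - 7) - 22)/6158 = -99/6158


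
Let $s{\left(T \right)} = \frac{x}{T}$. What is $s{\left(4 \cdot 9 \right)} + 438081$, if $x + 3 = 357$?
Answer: $\frac{2628545}{6} \approx 4.3809 \cdot 10^{5}$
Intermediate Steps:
$x = 354$ ($x = -3 + 357 = 354$)
$s{\left(T \right)} = \frac{354}{T}$
$s{\left(4 \cdot 9 \right)} + 438081 = \frac{354}{4 \cdot 9} + 438081 = \frac{354}{36} + 438081 = 354 \cdot \frac{1}{36} + 438081 = \frac{59}{6} + 438081 = \frac{2628545}{6}$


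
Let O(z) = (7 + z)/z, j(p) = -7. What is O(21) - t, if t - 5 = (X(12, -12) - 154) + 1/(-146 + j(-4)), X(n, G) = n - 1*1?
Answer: 21319/153 ≈ 139.34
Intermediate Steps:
X(n, G) = -1 + n (X(n, G) = n - 1 = -1 + n)
O(z) = (7 + z)/z
t = -21115/153 (t = 5 + (((-1 + 12) - 154) + 1/(-146 - 7)) = 5 + ((11 - 154) + 1/(-153)) = 5 + (-143 - 1/153) = 5 - 21880/153 = -21115/153 ≈ -138.01)
O(21) - t = (7 + 21)/21 - 1*(-21115/153) = (1/21)*28 + 21115/153 = 4/3 + 21115/153 = 21319/153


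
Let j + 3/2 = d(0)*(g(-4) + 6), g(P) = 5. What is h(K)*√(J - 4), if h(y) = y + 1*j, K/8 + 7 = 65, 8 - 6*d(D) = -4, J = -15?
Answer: 969*I*√19/2 ≈ 2111.9*I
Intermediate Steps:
d(D) = 2 (d(D) = 4/3 - ⅙*(-4) = 4/3 + ⅔ = 2)
K = 464 (K = -56 + 8*65 = -56 + 520 = 464)
j = 41/2 (j = -3/2 + 2*(5 + 6) = -3/2 + 2*11 = -3/2 + 22 = 41/2 ≈ 20.500)
h(y) = 41/2 + y (h(y) = y + 1*(41/2) = y + 41/2 = 41/2 + y)
h(K)*√(J - 4) = (41/2 + 464)*√(-15 - 4) = 969*√(-19)/2 = 969*(I*√19)/2 = 969*I*√19/2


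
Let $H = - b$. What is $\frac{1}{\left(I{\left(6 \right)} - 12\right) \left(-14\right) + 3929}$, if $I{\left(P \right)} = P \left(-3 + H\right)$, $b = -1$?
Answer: $\frac{1}{4265} \approx 0.00023447$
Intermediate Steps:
$H = 1$ ($H = \left(-1\right) \left(-1\right) = 1$)
$I{\left(P \right)} = - 2 P$ ($I{\left(P \right)} = P \left(-3 + 1\right) = P \left(-2\right) = - 2 P$)
$\frac{1}{\left(I{\left(6 \right)} - 12\right) \left(-14\right) + 3929} = \frac{1}{\left(\left(-2\right) 6 - 12\right) \left(-14\right) + 3929} = \frac{1}{\left(-12 - 12\right) \left(-14\right) + 3929} = \frac{1}{\left(-24\right) \left(-14\right) + 3929} = \frac{1}{336 + 3929} = \frac{1}{4265}$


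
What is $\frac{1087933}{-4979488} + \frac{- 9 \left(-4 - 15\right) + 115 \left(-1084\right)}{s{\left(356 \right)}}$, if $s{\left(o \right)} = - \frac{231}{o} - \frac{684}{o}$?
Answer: $\frac{220680372002297}{4556231520} \approx 48435.0$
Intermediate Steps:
$s{\left(o \right)} = - \frac{915}{o}$
$\frac{1087933}{-4979488} + \frac{- 9 \left(-4 - 15\right) + 115 \left(-1084\right)}{s{\left(356 \right)}} = \frac{1087933}{-4979488} + \frac{- 9 \left(-4 - 15\right) + 115 \left(-1084\right)}{\left(-915\right) \frac{1}{356}} = 1087933 \left(- \frac{1}{4979488}\right) + \frac{\left(-9\right) \left(-19\right) - 124660}{\left(-915\right) \frac{1}{356}} = - \frac{1087933}{4979488} + \frac{171 - 124660}{- \frac{915}{356}} = - \frac{1087933}{4979488} - - \frac{44318084}{915} = - \frac{1087933}{4979488} + \frac{44318084}{915} = \frac{220680372002297}{4556231520}$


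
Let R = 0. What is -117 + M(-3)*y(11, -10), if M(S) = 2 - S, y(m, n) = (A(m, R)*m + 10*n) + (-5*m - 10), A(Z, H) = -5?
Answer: -1217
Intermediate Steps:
y(m, n) = -10 - 10*m + 10*n (y(m, n) = (-5*m + 10*n) + (-5*m - 10) = (-5*m + 10*n) + (-10 - 5*m) = -10 - 10*m + 10*n)
-117 + M(-3)*y(11, -10) = -117 + (2 - 1*(-3))*(-10 - 10*11 + 10*(-10)) = -117 + (2 + 3)*(-10 - 110 - 100) = -117 + 5*(-220) = -117 - 1100 = -1217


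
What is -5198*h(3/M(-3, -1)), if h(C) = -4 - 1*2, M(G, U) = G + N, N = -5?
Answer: 31188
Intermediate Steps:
M(G, U) = -5 + G (M(G, U) = G - 5 = -5 + G)
h(C) = -6 (h(C) = -4 - 2 = -6)
-5198*h(3/M(-3, -1)) = -5198*(-6) = 31188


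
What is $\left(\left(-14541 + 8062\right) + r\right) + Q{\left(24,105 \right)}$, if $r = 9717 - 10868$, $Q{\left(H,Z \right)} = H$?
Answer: $-7606$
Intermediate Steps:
$r = -1151$ ($r = 9717 - 10868 = -1151$)
$\left(\left(-14541 + 8062\right) + r\right) + Q{\left(24,105 \right)} = \left(\left(-14541 + 8062\right) - 1151\right) + 24 = \left(-6479 - 1151\right) + 24 = -7630 + 24 = -7606$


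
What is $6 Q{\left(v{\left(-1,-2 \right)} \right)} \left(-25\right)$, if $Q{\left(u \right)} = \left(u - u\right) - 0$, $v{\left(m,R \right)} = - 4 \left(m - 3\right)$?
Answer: $0$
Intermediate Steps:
$v{\left(m,R \right)} = 12 - 4 m$ ($v{\left(m,R \right)} = - 4 \left(-3 + m\right) = 12 - 4 m$)
$Q{\left(u \right)} = 0$ ($Q{\left(u \right)} = 0 + 0 = 0$)
$6 Q{\left(v{\left(-1,-2 \right)} \right)} \left(-25\right) = 6 \cdot 0 \left(-25\right) = 0 \left(-25\right) = 0$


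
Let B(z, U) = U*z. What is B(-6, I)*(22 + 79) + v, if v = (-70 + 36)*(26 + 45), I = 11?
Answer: -9080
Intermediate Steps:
v = -2414 (v = -34*71 = -2414)
B(-6, I)*(22 + 79) + v = (11*(-6))*(22 + 79) - 2414 = -66*101 - 2414 = -6666 - 2414 = -9080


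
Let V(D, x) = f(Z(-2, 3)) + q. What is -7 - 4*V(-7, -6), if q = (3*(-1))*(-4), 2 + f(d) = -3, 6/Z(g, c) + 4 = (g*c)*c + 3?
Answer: -35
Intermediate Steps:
Z(g, c) = 6/(-1 + g*c**2) (Z(g, c) = 6/(-4 + ((g*c)*c + 3)) = 6/(-4 + ((c*g)*c + 3)) = 6/(-4 + (g*c**2 + 3)) = 6/(-4 + (3 + g*c**2)) = 6/(-1 + g*c**2))
f(d) = -5 (f(d) = -2 - 3 = -5)
q = 12 (q = -3*(-4) = 12)
V(D, x) = 7 (V(D, x) = -5 + 12 = 7)
-7 - 4*V(-7, -6) = -7 - 4*7 = -7 - 28 = -35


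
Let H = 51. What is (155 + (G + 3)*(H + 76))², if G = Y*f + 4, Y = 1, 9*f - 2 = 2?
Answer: 98089216/81 ≈ 1.2110e+6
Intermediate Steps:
f = 4/9 (f = 2/9 + (⅑)*2 = 2/9 + 2/9 = 4/9 ≈ 0.44444)
G = 40/9 (G = 1*(4/9) + 4 = 4/9 + 4 = 40/9 ≈ 4.4444)
(155 + (G + 3)*(H + 76))² = (155 + (40/9 + 3)*(51 + 76))² = (155 + (67/9)*127)² = (155 + 8509/9)² = (9904/9)² = 98089216/81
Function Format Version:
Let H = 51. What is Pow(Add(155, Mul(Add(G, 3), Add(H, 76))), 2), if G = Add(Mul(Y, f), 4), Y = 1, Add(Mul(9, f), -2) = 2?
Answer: Rational(98089216, 81) ≈ 1.2110e+6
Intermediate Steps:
f = Rational(4, 9) (f = Add(Rational(2, 9), Mul(Rational(1, 9), 2)) = Add(Rational(2, 9), Rational(2, 9)) = Rational(4, 9) ≈ 0.44444)
G = Rational(40, 9) (G = Add(Mul(1, Rational(4, 9)), 4) = Add(Rational(4, 9), 4) = Rational(40, 9) ≈ 4.4444)
Pow(Add(155, Mul(Add(G, 3), Add(H, 76))), 2) = Pow(Add(155, Mul(Add(Rational(40, 9), 3), Add(51, 76))), 2) = Pow(Add(155, Mul(Rational(67, 9), 127)), 2) = Pow(Add(155, Rational(8509, 9)), 2) = Pow(Rational(9904, 9), 2) = Rational(98089216, 81)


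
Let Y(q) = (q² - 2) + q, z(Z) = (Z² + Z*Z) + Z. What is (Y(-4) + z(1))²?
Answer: 169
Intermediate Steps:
z(Z) = Z + 2*Z² (z(Z) = (Z² + Z²) + Z = 2*Z² + Z = Z + 2*Z²)
Y(q) = -2 + q + q² (Y(q) = (-2 + q²) + q = -2 + q + q²)
(Y(-4) + z(1))² = ((-2 - 4 + (-4)²) + 1*(1 + 2*1))² = ((-2 - 4 + 16) + 1*(1 + 2))² = (10 + 1*3)² = (10 + 3)² = 13² = 169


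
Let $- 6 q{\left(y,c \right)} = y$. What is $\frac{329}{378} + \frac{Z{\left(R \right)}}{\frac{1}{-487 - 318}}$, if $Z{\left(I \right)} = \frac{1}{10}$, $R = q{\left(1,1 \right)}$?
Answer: $- \frac{2150}{27} \approx -79.63$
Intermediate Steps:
$q{\left(y,c \right)} = - \frac{y}{6}$
$R = - \frac{1}{6}$ ($R = \left(- \frac{1}{6}\right) 1 = - \frac{1}{6} \approx -0.16667$)
$Z{\left(I \right)} = \frac{1}{10}$
$\frac{329}{378} + \frac{Z{\left(R \right)}}{\frac{1}{-487 - 318}} = \frac{329}{378} + \frac{1}{10 \frac{1}{-487 - 318}} = 329 \cdot \frac{1}{378} + \frac{1}{10 \frac{1}{-805}} = \frac{47}{54} + \frac{1}{10 \left(- \frac{1}{805}\right)} = \frac{47}{54} + \frac{1}{10} \left(-805\right) = \frac{47}{54} - \frac{161}{2} = - \frac{2150}{27}$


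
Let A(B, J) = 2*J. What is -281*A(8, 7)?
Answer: -3934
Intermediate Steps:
-281*A(8, 7) = -562*7 = -281*14 = -3934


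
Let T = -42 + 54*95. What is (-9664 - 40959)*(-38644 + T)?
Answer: 1698705388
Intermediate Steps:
T = 5088 (T = -42 + 5130 = 5088)
(-9664 - 40959)*(-38644 + T) = (-9664 - 40959)*(-38644 + 5088) = -50623*(-33556) = 1698705388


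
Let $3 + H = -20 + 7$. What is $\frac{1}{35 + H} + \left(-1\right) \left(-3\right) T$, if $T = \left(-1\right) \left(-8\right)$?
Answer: $\frac{457}{19} \approx 24.053$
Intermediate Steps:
$H = -16$ ($H = -3 + \left(-20 + 7\right) = -3 - 13 = -16$)
$T = 8$
$\frac{1}{35 + H} + \left(-1\right) \left(-3\right) T = \frac{1}{35 - 16} + \left(-1\right) \left(-3\right) 8 = \frac{1}{19} + 3 \cdot 8 = \frac{1}{19} + 24 = \frac{457}{19}$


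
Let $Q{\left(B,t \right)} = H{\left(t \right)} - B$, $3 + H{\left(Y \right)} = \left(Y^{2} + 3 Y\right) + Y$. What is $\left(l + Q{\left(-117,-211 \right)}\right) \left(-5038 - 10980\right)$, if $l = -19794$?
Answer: $-384383946$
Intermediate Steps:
$H{\left(Y \right)} = -3 + Y^{2} + 4 Y$ ($H{\left(Y \right)} = -3 + \left(\left(Y^{2} + 3 Y\right) + Y\right) = -3 + \left(Y^{2} + 4 Y\right) = -3 + Y^{2} + 4 Y$)
$Q{\left(B,t \right)} = -3 + t^{2} - B + 4 t$ ($Q{\left(B,t \right)} = \left(-3 + t^{2} + 4 t\right) - B = -3 + t^{2} - B + 4 t$)
$\left(l + Q{\left(-117,-211 \right)}\right) \left(-5038 - 10980\right) = \left(-19794 + \left(-3 + \left(-211\right)^{2} - -117 + 4 \left(-211\right)\right)\right) \left(-5038 - 10980\right) = \left(-19794 + \left(-3 + 44521 + 117 - 844\right)\right) \left(-16018\right) = \left(-19794 + 43791\right) \left(-16018\right) = 23997 \left(-16018\right) = -384383946$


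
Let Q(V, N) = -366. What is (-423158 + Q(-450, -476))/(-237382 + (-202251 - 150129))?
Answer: 211762/294881 ≈ 0.71813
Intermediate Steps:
(-423158 + Q(-450, -476))/(-237382 + (-202251 - 150129)) = (-423158 - 366)/(-237382 + (-202251 - 150129)) = -423524/(-237382 - 352380) = -423524/(-589762) = -423524*(-1/589762) = 211762/294881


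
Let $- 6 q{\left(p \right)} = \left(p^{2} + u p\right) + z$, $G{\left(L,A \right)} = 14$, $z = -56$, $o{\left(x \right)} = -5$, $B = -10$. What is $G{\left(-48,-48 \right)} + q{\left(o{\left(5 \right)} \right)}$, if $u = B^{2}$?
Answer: $\frac{205}{2} \approx 102.5$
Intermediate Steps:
$u = 100$ ($u = \left(-10\right)^{2} = 100$)
$q{\left(p \right)} = \frac{28}{3} - \frac{50 p}{3} - \frac{p^{2}}{6}$ ($q{\left(p \right)} = - \frac{\left(p^{2} + 100 p\right) - 56}{6} = - \frac{-56 + p^{2} + 100 p}{6} = \frac{28}{3} - \frac{50 p}{3} - \frac{p^{2}}{6}$)
$G{\left(-48,-48 \right)} + q{\left(o{\left(5 \right)} \right)} = 14 - \left(- \frac{278}{3} + \frac{25}{6}\right) = 14 + \left(\frac{28}{3} + \frac{250}{3} - \frac{25}{6}\right) = 14 + \frac{177}{2} = \frac{205}{2}$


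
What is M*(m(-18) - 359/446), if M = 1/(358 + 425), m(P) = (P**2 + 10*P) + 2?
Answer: 2233/12042 ≈ 0.18543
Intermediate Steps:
m(P) = 2 + P**2 + 10*P
M = 1/783 ≈ 0.0012771
M*(m(-18) - 359/446) = ((2 + (-18)**2 + 10*(-18)) - 359/446)/783 = ((2 + 324 - 180) - 359*1/446)/783 = (146 - 359/446)/783 = (1/783)*(64757/446) = 2233/12042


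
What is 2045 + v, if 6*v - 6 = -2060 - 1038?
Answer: 4589/3 ≈ 1529.7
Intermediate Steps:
v = -1546/3 (v = 1 + (-2060 - 1038)/6 = 1 + (⅙)*(-3098) = 1 - 1549/3 = -1546/3 ≈ -515.33)
2045 + v = 2045 - 1546/3 = 4589/3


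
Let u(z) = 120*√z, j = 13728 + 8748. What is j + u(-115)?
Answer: 22476 + 120*I*√115 ≈ 22476.0 + 1286.9*I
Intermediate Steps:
j = 22476
j + u(-115) = 22476 + 120*√(-115) = 22476 + 120*(I*√115) = 22476 + 120*I*√115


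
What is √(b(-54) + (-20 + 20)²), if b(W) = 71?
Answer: √71 ≈ 8.4261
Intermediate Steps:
√(b(-54) + (-20 + 20)²) = √(71 + (-20 + 20)²) = √(71 + 0²) = √(71 + 0) = √71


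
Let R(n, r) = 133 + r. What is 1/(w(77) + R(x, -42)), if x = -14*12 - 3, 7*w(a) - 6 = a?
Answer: 7/720 ≈ 0.0097222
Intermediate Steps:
w(a) = 6/7 + a/7
x = -171 (x = -168 - 3 = -171)
1/(w(77) + R(x, -42)) = 1/((6/7 + (⅐)*77) + (133 - 42)) = 1/((6/7 + 11) + 91) = 1/(83/7 + 91) = 1/(720/7) = 7/720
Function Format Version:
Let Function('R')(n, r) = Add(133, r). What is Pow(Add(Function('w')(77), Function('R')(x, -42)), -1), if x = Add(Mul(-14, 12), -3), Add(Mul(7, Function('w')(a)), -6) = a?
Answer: Rational(7, 720) ≈ 0.0097222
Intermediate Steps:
Function('w')(a) = Add(Rational(6, 7), Mul(Rational(1, 7), a))
x = -171 (x = Add(-168, -3) = -171)
Pow(Add(Function('w')(77), Function('R')(x, -42)), -1) = Pow(Add(Add(Rational(6, 7), Mul(Rational(1, 7), 77)), Add(133, -42)), -1) = Pow(Add(Add(Rational(6, 7), 11), 91), -1) = Pow(Add(Rational(83, 7), 91), -1) = Pow(Rational(720, 7), -1) = Rational(7, 720)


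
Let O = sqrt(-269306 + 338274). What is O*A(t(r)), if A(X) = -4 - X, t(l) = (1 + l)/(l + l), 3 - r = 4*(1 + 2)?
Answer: -80*sqrt(17242)/9 ≈ -1167.2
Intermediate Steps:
r = -9 (r = 3 - 4*(1 + 2) = 3 - 4*3 = 3 - 1*12 = 3 - 12 = -9)
t(l) = (1 + l)/(2*l) (t(l) = (1 + l)/((2*l)) = (1 + l)*(1/(2*l)) = (1 + l)/(2*l))
O = 2*sqrt(17242) (O = sqrt(68968) = 2*sqrt(17242) ≈ 262.62)
O*A(t(r)) = (2*sqrt(17242))*(-4 - (1 - 9)/(2*(-9))) = (2*sqrt(17242))*(-4 - (-1)*(-8)/(2*9)) = (2*sqrt(17242))*(-4 - 1*4/9) = (2*sqrt(17242))*(-4 - 4/9) = (2*sqrt(17242))*(-40/9) = -80*sqrt(17242)/9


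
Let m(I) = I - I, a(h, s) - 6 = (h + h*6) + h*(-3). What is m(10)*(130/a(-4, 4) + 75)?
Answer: 0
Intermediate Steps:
a(h, s) = 6 + 4*h (a(h, s) = 6 + ((h + h*6) + h*(-3)) = 6 + ((h + 6*h) - 3*h) = 6 + (7*h - 3*h) = 6 + 4*h)
m(I) = 0
m(10)*(130/a(-4, 4) + 75) = 0*(130/(6 + 4*(-4)) + 75) = 0*(130/(6 - 16) + 75) = 0*(130/(-10) + 75) = 0*(130*(-⅒) + 75) = 0*(-13 + 75) = 0*62 = 0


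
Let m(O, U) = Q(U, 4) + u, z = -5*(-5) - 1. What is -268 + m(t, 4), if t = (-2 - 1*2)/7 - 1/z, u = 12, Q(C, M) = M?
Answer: -252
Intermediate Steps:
z = 24 (z = 25 - 1 = 24)
t = -103/168 (t = (-2 - 1*2)/7 - 1/24 = (-2 - 2)*(⅐) - 1*1/24 = -4*⅐ - 1/24 = -4/7 - 1/24 = -103/168 ≈ -0.61310)
m(O, U) = 16 (m(O, U) = 4 + 12 = 16)
-268 + m(t, 4) = -268 + 16 = -252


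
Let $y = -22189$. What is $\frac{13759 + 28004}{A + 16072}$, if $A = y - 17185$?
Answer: $- \frac{41763}{23302} \approx -1.7922$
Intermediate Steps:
$A = -39374$ ($A = -22189 - 17185 = -39374$)
$\frac{13759 + 28004}{A + 16072} = \frac{13759 + 28004}{-39374 + 16072} = \frac{41763}{-23302} = 41763 \left(- \frac{1}{23302}\right) = - \frac{41763}{23302}$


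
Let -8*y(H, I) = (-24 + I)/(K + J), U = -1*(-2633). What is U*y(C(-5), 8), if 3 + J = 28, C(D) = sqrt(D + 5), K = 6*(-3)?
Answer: 5266/7 ≈ 752.29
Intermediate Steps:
K = -18
C(D) = sqrt(5 + D)
U = 2633
J = 25 (J = -3 + 28 = 25)
y(H, I) = 3/7 - I/56 (y(H, I) = -(-24 + I)/(8*(-18 + 25)) = -(-24 + I)/(8*7) = -(-24/7 + I/7)/8 = 3/7 - I/56)
U*y(C(-5), 8) = 2633*(3/7 - 1/56*8) = 2633*(3/7 - 1/7) = 2633*(2/7) = 5266/7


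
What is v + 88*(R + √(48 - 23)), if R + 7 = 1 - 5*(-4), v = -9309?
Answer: -7637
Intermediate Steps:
R = 14 (R = -7 + (1 - 5*(-4)) = -7 + (1 + 20) = -7 + 21 = 14)
v + 88*(R + √(48 - 23)) = -9309 + 88*(14 + √(48 - 23)) = -9309 + 88*(14 + √25) = -9309 + 88*(14 + 5) = -9309 + 88*19 = -9309 + 1672 = -7637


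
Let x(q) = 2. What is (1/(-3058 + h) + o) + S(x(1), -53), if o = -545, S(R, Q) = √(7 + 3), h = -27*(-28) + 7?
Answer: -1250776/2295 + √10 ≈ -541.84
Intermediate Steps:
h = 763 (h = 756 + 7 = 763)
S(R, Q) = √10
(1/(-3058 + h) + o) + S(x(1), -53) = (1/(-3058 + 763) - 545) + √10 = (1/(-2295) - 545) + √10 = (-1/2295 - 545) + √10 = -1250776/2295 + √10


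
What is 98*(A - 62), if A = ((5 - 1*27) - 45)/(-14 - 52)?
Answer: -197225/33 ≈ -5976.5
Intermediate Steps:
A = 67/66 (A = ((5 - 27) - 45)/(-66) = (-22 - 45)*(-1/66) = -67*(-1/66) = 67/66 ≈ 1.0152)
98*(A - 62) = 98*(67/66 - 62) = 98*(-4025/66) = -197225/33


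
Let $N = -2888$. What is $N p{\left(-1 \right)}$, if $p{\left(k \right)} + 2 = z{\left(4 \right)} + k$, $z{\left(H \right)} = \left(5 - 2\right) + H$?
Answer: $-11552$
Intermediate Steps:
$z{\left(H \right)} = 3 + H$
$p{\left(k \right)} = 5 + k$ ($p{\left(k \right)} = -2 + \left(\left(3 + 4\right) + k\right) = -2 + \left(7 + k\right) = 5 + k$)
$N p{\left(-1 \right)} = - 2888 \left(5 - 1\right) = \left(-2888\right) 4 = -11552$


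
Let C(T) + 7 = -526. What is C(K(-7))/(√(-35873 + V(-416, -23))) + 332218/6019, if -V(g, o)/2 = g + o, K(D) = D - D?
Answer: 332218/6019 + 533*I*√34995/34995 ≈ 55.195 + 2.8492*I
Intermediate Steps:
K(D) = 0
V(g, o) = -2*g - 2*o (V(g, o) = -2*(g + o) = -2*g - 2*o)
C(T) = -533 (C(T) = -7 - 526 = -533)
C(K(-7))/(√(-35873 + V(-416, -23))) + 332218/6019 = -533/√(-35873 + (-2*(-416) - 2*(-23))) + 332218/6019 = -533/√(-35873 + (832 + 46)) + 332218*(1/6019) = -533/√(-35873 + 878) + 332218/6019 = -533*(-I*√34995/34995) + 332218/6019 = -(-533)*I*√34995/34995 + 332218/6019 = 533*I*√34995/34995 + 332218/6019 = 332218/6019 + 533*I*√34995/34995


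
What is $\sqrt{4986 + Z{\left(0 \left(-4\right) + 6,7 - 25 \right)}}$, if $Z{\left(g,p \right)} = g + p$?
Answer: $\sqrt{4974} \approx 70.527$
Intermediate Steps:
$\sqrt{4986 + Z{\left(0 \left(-4\right) + 6,7 - 25 \right)}} = \sqrt{4986 + \left(\left(0 \left(-4\right) + 6\right) + \left(7 - 25\right)\right)} = \sqrt{4986 + \left(\left(0 + 6\right) - 18\right)} = \sqrt{4986 + \left(6 - 18\right)} = \sqrt{4986 - 12} = \sqrt{4974}$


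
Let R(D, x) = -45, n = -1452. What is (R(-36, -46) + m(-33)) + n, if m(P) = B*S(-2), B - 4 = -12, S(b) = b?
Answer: -1481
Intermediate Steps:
B = -8 (B = 4 - 12 = -8)
m(P) = 16 (m(P) = -8*(-2) = 16)
(R(-36, -46) + m(-33)) + n = (-45 + 16) - 1452 = -29 - 1452 = -1481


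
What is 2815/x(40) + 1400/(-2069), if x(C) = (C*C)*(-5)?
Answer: -3404847/3310400 ≈ -1.0285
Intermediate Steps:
x(C) = -5*C² (x(C) = C²*(-5) = -5*C²)
2815/x(40) + 1400/(-2069) = 2815/((-5*40²)) + 1400/(-2069) = 2815/((-5*1600)) + 1400*(-1/2069) = 2815/(-8000) - 1400/2069 = 2815*(-1/8000) - 1400/2069 = -563/1600 - 1400/2069 = -3404847/3310400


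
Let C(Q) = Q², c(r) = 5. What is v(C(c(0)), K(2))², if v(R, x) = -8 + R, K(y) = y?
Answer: 289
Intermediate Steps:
v(C(c(0)), K(2))² = (-8 + 5²)² = (-8 + 25)² = 17² = 289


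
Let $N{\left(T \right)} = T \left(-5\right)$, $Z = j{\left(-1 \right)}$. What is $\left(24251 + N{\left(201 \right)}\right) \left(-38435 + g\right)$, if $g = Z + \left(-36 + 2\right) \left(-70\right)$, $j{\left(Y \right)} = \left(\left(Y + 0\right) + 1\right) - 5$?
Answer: $-838250760$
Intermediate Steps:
$j{\left(Y \right)} = -4 + Y$ ($j{\left(Y \right)} = \left(Y + 1\right) - 5 = \left(1 + Y\right) - 5 = -4 + Y$)
$Z = -5$ ($Z = -4 - 1 = -5$)
$g = 2375$ ($g = -5 + \left(-36 + 2\right) \left(-70\right) = -5 - -2380 = -5 + 2380 = 2375$)
$N{\left(T \right)} = - 5 T$
$\left(24251 + N{\left(201 \right)}\right) \left(-38435 + g\right) = \left(24251 - 1005\right) \left(-38435 + 2375\right) = \left(24251 - 1005\right) \left(-36060\right) = 23246 \left(-36060\right) = -838250760$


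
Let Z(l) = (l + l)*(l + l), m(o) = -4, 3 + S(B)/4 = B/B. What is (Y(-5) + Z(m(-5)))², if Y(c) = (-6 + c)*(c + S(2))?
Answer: 42849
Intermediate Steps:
S(B) = -8 (S(B) = -12 + 4*(B/B) = -12 + 4*1 = -12 + 4 = -8)
Y(c) = (-8 + c)*(-6 + c) (Y(c) = (-6 + c)*(c - 8) = (-6 + c)*(-8 + c) = (-8 + c)*(-6 + c))
Z(l) = 4*l² (Z(l) = (2*l)*(2*l) = 4*l²)
(Y(-5) + Z(m(-5)))² = ((48 + (-5)² - 14*(-5)) + 4*(-4)²)² = ((48 + 25 + 70) + 4*16)² = (143 + 64)² = 207² = 42849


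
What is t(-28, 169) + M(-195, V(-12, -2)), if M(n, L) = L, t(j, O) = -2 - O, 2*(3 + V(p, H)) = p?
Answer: -180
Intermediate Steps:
V(p, H) = -3 + p/2
t(-28, 169) + M(-195, V(-12, -2)) = (-2 - 1*169) + (-3 + (½)*(-12)) = (-2 - 169) + (-3 - 6) = -171 - 9 = -180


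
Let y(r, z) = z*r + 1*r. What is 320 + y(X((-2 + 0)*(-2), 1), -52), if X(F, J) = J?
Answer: 269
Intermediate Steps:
y(r, z) = r + r*z (y(r, z) = r*z + r = r + r*z)
320 + y(X((-2 + 0)*(-2), 1), -52) = 320 + 1*(1 - 52) = 320 + 1*(-51) = 320 - 51 = 269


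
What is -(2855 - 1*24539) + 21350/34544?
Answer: 374536723/17272 ≈ 21685.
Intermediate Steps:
-(2855 - 1*24539) + 21350/34544 = -(2855 - 24539) + 21350*(1/34544) = -1*(-21684) + 10675/17272 = 21684 + 10675/17272 = 374536723/17272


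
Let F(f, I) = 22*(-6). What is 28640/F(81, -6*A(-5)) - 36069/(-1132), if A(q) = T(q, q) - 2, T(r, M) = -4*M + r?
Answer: -6914843/37356 ≈ -185.11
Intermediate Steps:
T(r, M) = r - 4*M
A(q) = -2 - 3*q (A(q) = (q - 4*q) - 2 = -3*q - 2 = -2 - 3*q)
F(f, I) = -132
28640/F(81, -6*A(-5)) - 36069/(-1132) = 28640/(-132) - 36069/(-1132) = 28640*(-1/132) - 36069*(-1/1132) = -7160/33 + 36069/1132 = -6914843/37356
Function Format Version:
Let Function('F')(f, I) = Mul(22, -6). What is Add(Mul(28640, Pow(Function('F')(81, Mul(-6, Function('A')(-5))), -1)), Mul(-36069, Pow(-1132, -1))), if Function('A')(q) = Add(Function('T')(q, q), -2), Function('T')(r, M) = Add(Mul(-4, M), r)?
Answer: Rational(-6914843, 37356) ≈ -185.11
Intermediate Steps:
Function('T')(r, M) = Add(r, Mul(-4, M))
Function('A')(q) = Add(-2, Mul(-3, q)) (Function('A')(q) = Add(Add(q, Mul(-4, q)), -2) = Add(Mul(-3, q), -2) = Add(-2, Mul(-3, q)))
Function('F')(f, I) = -132
Add(Mul(28640, Pow(Function('F')(81, Mul(-6, Function('A')(-5))), -1)), Mul(-36069, Pow(-1132, -1))) = Add(Mul(28640, Pow(-132, -1)), Mul(-36069, Pow(-1132, -1))) = Add(Mul(28640, Rational(-1, 132)), Mul(-36069, Rational(-1, 1132))) = Add(Rational(-7160, 33), Rational(36069, 1132)) = Rational(-6914843, 37356)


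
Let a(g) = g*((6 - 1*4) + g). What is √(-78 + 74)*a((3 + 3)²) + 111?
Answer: 111 + 2736*I ≈ 111.0 + 2736.0*I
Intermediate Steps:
a(g) = g*(2 + g) (a(g) = g*((6 - 4) + g) = g*(2 + g))
√(-78 + 74)*a((3 + 3)²) + 111 = √(-78 + 74)*((3 + 3)²*(2 + (3 + 3)²)) + 111 = √(-4)*(6²*(2 + 6²)) + 111 = (2*I)*(36*(2 + 36)) + 111 = (2*I)*(36*38) + 111 = (2*I)*1368 + 111 = 2736*I + 111 = 111 + 2736*I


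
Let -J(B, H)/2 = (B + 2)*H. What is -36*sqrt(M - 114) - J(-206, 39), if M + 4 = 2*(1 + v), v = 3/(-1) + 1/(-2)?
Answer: -15912 - 36*I*sqrt(123) ≈ -15912.0 - 399.26*I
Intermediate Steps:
J(B, H) = -2*H*(2 + B) (J(B, H) = -2*(B + 2)*H = -2*(2 + B)*H = -2*H*(2 + B))
v = -7/2 (v = 3*(-1) + 1*(-1/2) = -3 - 1/2 = -7/2 ≈ -3.5000)
M = -9 (M = -4 + 2*(1 - 7/2) = -4 + 2*(-5/2) = -4 - 5 = -9)
-36*sqrt(M - 114) - J(-206, 39) = -36*sqrt(-9 - 114) - (-2)*39*(2 - 206) = -36*I*sqrt(123) - (-2)*39*(-204) = -36*I*sqrt(123) - 1*15912 = -36*I*sqrt(123) - 15912 = -15912 - 36*I*sqrt(123)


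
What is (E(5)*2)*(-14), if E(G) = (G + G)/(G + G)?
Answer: -28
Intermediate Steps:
E(G) = 1 (E(G) = (2*G)/((2*G)) = (2*G)*(1/(2*G)) = 1)
(E(5)*2)*(-14) = (1*2)*(-14) = 2*(-14) = -28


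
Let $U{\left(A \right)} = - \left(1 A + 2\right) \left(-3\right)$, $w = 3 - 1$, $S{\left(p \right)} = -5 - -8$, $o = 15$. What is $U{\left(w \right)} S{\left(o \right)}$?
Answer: $36$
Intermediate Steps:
$S{\left(p \right)} = 3$ ($S{\left(p \right)} = -5 + 8 = 3$)
$w = 2$ ($w = 3 - 1 = 2$)
$U{\left(A \right)} = 6 + 3 A$ ($U{\left(A \right)} = - \left(A + 2\right) \left(-3\right) = - \left(2 + A\right) \left(-3\right) = - (-6 - 3 A) = 6 + 3 A$)
$U{\left(w \right)} S{\left(o \right)} = \left(6 + 3 \cdot 2\right) 3 = \left(6 + 6\right) 3 = 12 \cdot 3 = 36$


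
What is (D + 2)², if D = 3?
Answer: 25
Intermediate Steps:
(D + 2)² = (3 + 2)² = 5² = 25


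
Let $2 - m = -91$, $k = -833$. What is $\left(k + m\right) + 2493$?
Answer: $1753$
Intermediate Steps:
$m = 93$ ($m = 2 - -91 = 2 + 91 = 93$)
$\left(k + m\right) + 2493 = \left(-833 + 93\right) + 2493 = -740 + 2493 = 1753$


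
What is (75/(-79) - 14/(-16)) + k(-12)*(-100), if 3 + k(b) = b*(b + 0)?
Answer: -8911247/632 ≈ -14100.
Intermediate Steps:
k(b) = -3 + b² (k(b) = -3 + b*(b + 0) = -3 + b*b = -3 + b²)
(75/(-79) - 14/(-16)) + k(-12)*(-100) = (75/(-79) - 14/(-16)) + (-3 + (-12)²)*(-100) = (75*(-1/79) - 14*(-1/16)) + (-3 + 144)*(-100) = (-75/79 + 7/8) + 141*(-100) = -47/632 - 14100 = -8911247/632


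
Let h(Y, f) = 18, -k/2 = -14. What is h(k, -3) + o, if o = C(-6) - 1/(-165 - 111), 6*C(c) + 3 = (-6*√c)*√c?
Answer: 6487/276 ≈ 23.504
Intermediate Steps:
k = 28 (k = -2*(-14) = 28)
C(c) = -½ - c (C(c) = -½ + ((-6*√c)*√c)/6 = -½ + (-6*c)/6 = -½ - c)
o = 1519/276 (o = (-½ - 1*(-6)) - 1/(-165 - 111) = (-½ + 6) - 1/(-276) = 11/2 - 1*(-1/276) = 11/2 + 1/276 = 1519/276 ≈ 5.5036)
h(k, -3) + o = 18 + 1519/276 = 6487/276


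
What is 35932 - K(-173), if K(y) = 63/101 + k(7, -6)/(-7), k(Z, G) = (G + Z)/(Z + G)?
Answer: 25403584/707 ≈ 35932.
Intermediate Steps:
k(Z, G) = 1 (k(Z, G) = (G + Z)/(G + Z) = 1)
K(y) = 340/707 (K(y) = 63/101 + 1/(-7) = 63*(1/101) + 1*(-⅐) = 63/101 - ⅐ = 340/707)
35932 - K(-173) = 35932 - 1*340/707 = 35932 - 340/707 = 25403584/707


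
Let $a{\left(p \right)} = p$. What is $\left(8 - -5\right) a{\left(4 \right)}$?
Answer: $52$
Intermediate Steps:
$\left(8 - -5\right) a{\left(4 \right)} = \left(8 - -5\right) 4 = \left(8 + \left(-12 + 17\right)\right) 4 = \left(8 + 5\right) 4 = 13 \cdot 4 = 52$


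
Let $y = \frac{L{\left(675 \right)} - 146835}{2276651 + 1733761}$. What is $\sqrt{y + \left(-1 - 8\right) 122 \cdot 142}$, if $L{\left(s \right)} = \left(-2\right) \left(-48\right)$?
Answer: $\frac{i \sqrt{69657240845374777}}{668402} \approx 394.86 i$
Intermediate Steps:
$L{\left(s \right)} = 96$
$y = - \frac{48913}{1336804}$ ($y = \frac{96 - 146835}{2276651 + 1733761} = - \frac{146739}{4010412} = \left(-146739\right) \frac{1}{4010412} = - \frac{48913}{1336804} \approx -0.03659$)
$\sqrt{y + \left(-1 - 8\right) 122 \cdot 142} = \sqrt{- \frac{48913}{1336804} + \left(-1 - 8\right) 122 \cdot 142} = \sqrt{- \frac{48913}{1336804} + \left(-9\right) 122 \cdot 142} = \sqrt{- \frac{48913}{1336804} - 155916} = \sqrt{- \frac{208429181377}{1336804}} = \frac{i \sqrt{69657240845374777}}{668402}$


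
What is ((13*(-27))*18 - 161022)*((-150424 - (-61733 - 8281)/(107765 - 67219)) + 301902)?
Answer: -513892522157340/20273 ≈ -2.5349e+10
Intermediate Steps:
((13*(-27))*18 - 161022)*((-150424 - (-61733 - 8281)/(107765 - 67219)) + 301902) = (-351*18 - 161022)*((-150424 - (-70014)/40546) + 301902) = (-6318 - 161022)*((-150424 - (-70014)/40546) + 301902) = -167340*((-150424 - 1*(-35007/20273)) + 301902) = -167340*((-150424 + 35007/20273) + 301902) = -167340*(-3049510745/20273 + 301902) = -167340*3070948501/20273 = -513892522157340/20273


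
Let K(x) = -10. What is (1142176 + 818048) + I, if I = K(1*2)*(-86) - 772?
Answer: 1960312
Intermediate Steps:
I = 88 (I = -10*(-86) - 772 = 860 - 772 = 88)
(1142176 + 818048) + I = (1142176 + 818048) + 88 = 1960224 + 88 = 1960312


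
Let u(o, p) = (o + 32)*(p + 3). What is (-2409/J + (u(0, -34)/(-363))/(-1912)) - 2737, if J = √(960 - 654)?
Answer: -237454033/86757 - 803*√34/34 ≈ -2874.7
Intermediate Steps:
u(o, p) = (3 + p)*(32 + o) (u(o, p) = (32 + o)*(3 + p) = (3 + p)*(32 + o))
J = 3*√34 (J = √306 = 3*√34 ≈ 17.493)
(-2409/J + (u(0, -34)/(-363))/(-1912)) - 2737 = (-2409*√34/102 + ((96 + 3*0 + 32*(-34) + 0*(-34))/(-363))/(-1912)) - 2737 = (-803*√34/34 + ((96 + 0 - 1088 + 0)*(-1/363))*(-1/1912)) - 2737 = (-803*√34/34 - 992*(-1/363)*(-1/1912)) - 2737 = (-803*√34/34 + (992/363)*(-1/1912)) - 2737 = (-803*√34/34 - 124/86757) - 2737 = (-124/86757 - 803*√34/34) - 2737 = -237454033/86757 - 803*√34/34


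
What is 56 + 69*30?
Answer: 2126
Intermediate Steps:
56 + 69*30 = 56 + 2070 = 2126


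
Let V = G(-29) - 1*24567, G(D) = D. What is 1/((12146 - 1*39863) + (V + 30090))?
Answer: -1/22223 ≈ -4.4998e-5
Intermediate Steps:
V = -24596 (V = -29 - 1*24567 = -29 - 24567 = -24596)
1/((12146 - 1*39863) + (V + 30090)) = 1/((12146 - 1*39863) + (-24596 + 30090)) = 1/((12146 - 39863) + 5494) = 1/(-27717 + 5494) = 1/(-22223) = -1/22223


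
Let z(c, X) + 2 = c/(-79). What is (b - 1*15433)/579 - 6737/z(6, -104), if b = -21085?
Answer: 302168165/94956 ≈ 3182.2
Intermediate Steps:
z(c, X) = -2 - c/79 (z(c, X) = -2 + c/(-79) = -2 + c*(-1/79) = -2 - c/79)
(b - 1*15433)/579 - 6737/z(6, -104) = (-21085 - 1*15433)/579 - 6737/(-2 - 1/79*6) = (-21085 - 15433)*(1/579) - 6737/(-2 - 6/79) = -36518*1/579 - 6737/(-164/79) = -36518/579 - 6737*(-79/164) = -36518/579 + 532223/164 = 302168165/94956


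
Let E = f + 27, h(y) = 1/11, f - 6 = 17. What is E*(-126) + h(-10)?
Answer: -69299/11 ≈ -6299.9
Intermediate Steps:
f = 23 (f = 6 + 17 = 23)
h(y) = 1/11
E = 50 (E = 23 + 27 = 50)
E*(-126) + h(-10) = 50*(-126) + 1/11 = -6300 + 1/11 = -69299/11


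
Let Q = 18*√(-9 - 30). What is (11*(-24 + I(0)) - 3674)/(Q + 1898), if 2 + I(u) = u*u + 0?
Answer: -657/316 + 81*I*√39/4108 ≈ -2.0791 + 0.12314*I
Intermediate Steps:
I(u) = -2 + u² (I(u) = -2 + (u*u + 0) = -2 + (u² + 0) = -2 + u²)
Q = 18*I*√39 (Q = 18*√(-39) = 18*(I*√39) = 18*I*√39 ≈ 112.41*I)
(11*(-24 + I(0)) - 3674)/(Q + 1898) = (11*(-24 + (-2 + 0²)) - 3674)/(18*I*√39 + 1898) = (11*(-24 + (-2 + 0)) - 3674)/(1898 + 18*I*√39) = (11*(-24 - 2) - 3674)/(1898 + 18*I*√39) = (11*(-26) - 3674)/(1898 + 18*I*√39) = (-286 - 3674)/(1898 + 18*I*√39) = -3960/(1898 + 18*I*√39)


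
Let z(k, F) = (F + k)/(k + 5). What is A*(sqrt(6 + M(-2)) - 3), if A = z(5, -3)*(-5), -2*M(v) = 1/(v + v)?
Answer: 3 - 7*sqrt(2)/4 ≈ 0.52513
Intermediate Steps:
z(k, F) = (F + k)/(5 + k)
M(v) = -1/(4*v) (M(v) = -1/(2*(v + v)) = -1/(2*v)/2 = -1/(4*v))
A = -1 (A = ((-3 + 5)/(5 + 5))*(-5) = (2/10)*(-5) = ((1/10)*2)*(-5) = (1/5)*(-5) = -1)
A*(sqrt(6 + M(-2)) - 3) = -(sqrt(6 - 1/4/(-2)) - 3) = -(sqrt(6 - 1/4*(-1/2)) - 3) = -(sqrt(6 + 1/8) - 3) = -(sqrt(49/8) - 3) = -(7*sqrt(2)/4 - 3) = -(-3 + 7*sqrt(2)/4) = 3 - 7*sqrt(2)/4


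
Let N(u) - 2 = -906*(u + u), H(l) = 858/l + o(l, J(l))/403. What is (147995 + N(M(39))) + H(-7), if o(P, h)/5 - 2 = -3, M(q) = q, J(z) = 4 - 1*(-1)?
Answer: 217799300/2821 ≈ 77206.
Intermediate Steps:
J(z) = 5 (J(z) = 4 + 1 = 5)
o(P, h) = -5 (o(P, h) = 10 + 5*(-3) = 10 - 15 = -5)
H(l) = -5/403 + 858/l (H(l) = 858/l - 5/403 = -5/403 + 858/l)
N(u) = 2 - 1812*u (N(u) = 2 - 906*(u + u) = 2 - 1812*u)
(147995 + N(M(39))) + H(-7) = (147995 + (2 - 1812*39)) + (-5/403 + 858/(-7)) = (147995 + (2 - 70668)) + (-5/403 + 858*(-⅐)) = (147995 - 70666) + (-5/403 - 858/7) = 77329 - 345809/2821 = 217799300/2821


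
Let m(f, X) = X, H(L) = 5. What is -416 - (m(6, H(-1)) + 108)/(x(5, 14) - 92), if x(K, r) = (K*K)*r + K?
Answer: -109521/263 ≈ -416.43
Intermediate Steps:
x(K, r) = K + r*K² (x(K, r) = K²*r + K = r*K² + K = K + r*K²)
-416 - (m(6, H(-1)) + 108)/(x(5, 14) - 92) = -416 - (5 + 108)/(5*(1 + 5*14) - 92) = -416 - 113/(5*(1 + 70) - 92) = -416 - 113/(5*71 - 92) = -416 - 113/(355 - 92) = -416 - 113/263 = -109521/263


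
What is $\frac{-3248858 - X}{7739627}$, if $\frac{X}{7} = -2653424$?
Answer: $\frac{15325110}{7739627} \approx 1.9801$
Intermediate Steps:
$X = -18573968$ ($X = 7 \left(-2653424\right) = -18573968$)
$\frac{-3248858 - X}{7739627} = \frac{-3248858 - -18573968}{7739627} = \left(-3248858 + 18573968\right) \frac{1}{7739627} = 15325110 \cdot \frac{1}{7739627} = \frac{15325110}{7739627}$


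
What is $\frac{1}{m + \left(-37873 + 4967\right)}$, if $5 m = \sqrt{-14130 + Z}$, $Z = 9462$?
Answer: $- \frac{411325}{13535062784} - \frac{5 i \sqrt{1167}}{13535062784} \approx -3.039 \cdot 10^{-5} - 1.262 \cdot 10^{-8} i$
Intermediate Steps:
$m = \frac{2 i \sqrt{1167}}{5}$ ($m = \frac{\sqrt{-14130 + 9462}}{5} = \frac{\sqrt{-4668}}{5} = \frac{2 i \sqrt{1167}}{5} \approx 13.665 i$)
$\frac{1}{m + \left(-37873 + 4967\right)} = \frac{1}{\frac{2 i \sqrt{1167}}{5} + \left(-37873 + 4967\right)} = \frac{1}{\frac{2 i \sqrt{1167}}{5} - 32906} = \frac{1}{-32906 + \frac{2 i \sqrt{1167}}{5}}$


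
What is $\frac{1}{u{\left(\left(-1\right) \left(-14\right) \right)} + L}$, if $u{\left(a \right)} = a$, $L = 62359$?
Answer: $\frac{1}{62373} \approx 1.6033 \cdot 10^{-5}$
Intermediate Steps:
$\frac{1}{u{\left(\left(-1\right) \left(-14\right) \right)} + L} = \frac{1}{\left(-1\right) \left(-14\right) + 62359} = \frac{1}{14 + 62359} = \frac{1}{62373}$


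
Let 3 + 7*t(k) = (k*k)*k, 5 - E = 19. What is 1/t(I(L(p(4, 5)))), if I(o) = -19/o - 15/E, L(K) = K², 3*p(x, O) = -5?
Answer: -300125000/8358797859 ≈ -0.035905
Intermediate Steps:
E = -14 (E = 5 - 1*19 = 5 - 19 = -14)
p(x, O) = -5/3 (p(x, O) = (⅓)*(-5) = -5/3)
I(o) = 15/14 - 19/o (I(o) = -19/o - 15/(-14) = -19/o - 15*(-1/14) = -19/o + 15/14 = 15/14 - 19/o)
t(k) = -3/7 + k³/7 (t(k) = -3/7 + ((k*k)*k)/7 = -3/7 + (k²*k)/7 = -3/7 + k³/7)
1/t(I(L(p(4, 5)))) = 1/(-3/7 + (15/14 - 19/((-5/3)²))³/7) = 1/(-3/7 + (15/14 - 19/25/9)³/7) = 1/(-3/7 + (15/14 - 19*9/25)³/7) = 1/(-3/7 + (15/14 - 171/25)³/7) = 1/(-3/7 + (-2019/350)³/7) = 1/(-3/7 + (⅐)*(-8230172859/42875000)) = 1/(-3/7 - 8230172859/300125000) = 1/(-8358797859/300125000) = -300125000/8358797859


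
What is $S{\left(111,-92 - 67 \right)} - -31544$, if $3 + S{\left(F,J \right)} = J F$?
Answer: $13892$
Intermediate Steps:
$S{\left(F,J \right)} = -3 + F J$ ($S{\left(F,J \right)} = -3 + J F = -3 + F J$)
$S{\left(111,-92 - 67 \right)} - -31544 = \left(-3 + 111 \left(-92 - 67\right)\right) - -31544 = \left(-3 + 111 \left(-92 - 67\right)\right) + 31544 = \left(-3 + 111 \left(-159\right)\right) + 31544 = \left(-3 - 17649\right) + 31544 = -17652 + 31544 = 13892$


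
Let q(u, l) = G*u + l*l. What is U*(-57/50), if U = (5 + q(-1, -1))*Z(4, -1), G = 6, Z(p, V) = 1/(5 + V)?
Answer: 0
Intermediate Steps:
q(u, l) = l² + 6*u (q(u, l) = 6*u + l*l = 6*u + l² = l² + 6*u)
U = 0 (U = (5 + ((-1)² + 6*(-1)))/(5 - 1) = (5 + (1 - 6))/4 = (5 - 5)*(¼) = 0*(¼) = 0)
U*(-57/50) = 0*(-57/50) = 0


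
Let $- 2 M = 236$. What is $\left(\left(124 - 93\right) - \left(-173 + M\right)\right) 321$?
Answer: $103362$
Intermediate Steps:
$M = -118$ ($M = \left(- \frac{1}{2}\right) 236 = -118$)
$\left(\left(124 - 93\right) - \left(-173 + M\right)\right) 321 = \left(\left(124 - 93\right) + \left(173 - -118\right)\right) 321 = \left(\left(124 - 93\right) + \left(173 + 118\right)\right) 321 = \left(31 + 291\right) 321 = 322 \cdot 321 = 103362$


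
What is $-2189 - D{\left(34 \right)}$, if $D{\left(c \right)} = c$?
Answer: $-2223$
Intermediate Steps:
$-2189 - D{\left(34 \right)} = -2189 - 34 = -2223$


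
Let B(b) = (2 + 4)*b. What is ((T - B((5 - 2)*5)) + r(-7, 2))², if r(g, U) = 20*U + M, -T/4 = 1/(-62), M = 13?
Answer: 1311025/961 ≈ 1364.2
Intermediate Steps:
T = 2/31 (T = -4/(-62) = -4*(-1/62) = 2/31 ≈ 0.064516)
B(b) = 6*b
r(g, U) = 13 + 20*U (r(g, U) = 20*U + 13 = 13 + 20*U)
((T - B((5 - 2)*5)) + r(-7, 2))² = ((2/31 - 6*(5 - 2)*5) + (13 + 20*2))² = ((2/31 - 6*3*5) + (13 + 40))² = ((2/31 - 6*15) + 53)² = ((2/31 - 1*90) + 53)² = ((2/31 - 90) + 53)² = (-2788/31 + 53)² = (-1145/31)² = 1311025/961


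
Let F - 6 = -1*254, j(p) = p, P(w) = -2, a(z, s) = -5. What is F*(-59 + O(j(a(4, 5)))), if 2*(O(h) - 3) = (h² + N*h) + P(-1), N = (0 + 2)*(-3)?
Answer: 7316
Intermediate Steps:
N = -6 (N = 2*(-3) = -6)
O(h) = 2 + h²/2 - 3*h (O(h) = 3 + ((h² - 6*h) - 2)/2 = 3 + (-2 + h² - 6*h)/2 = 3 + (-1 + h²/2 - 3*h) = 2 + h²/2 - 3*h)
F = -248 (F = 6 - 1*254 = 6 - 254 = -248)
F*(-59 + O(j(a(4, 5)))) = -248*(-59 + (2 + (½)*(-5)² - 3*(-5))) = -248*(-59 + (2 + (½)*25 + 15)) = -248*(-59 + (2 + 25/2 + 15)) = -248*(-59 + 59/2) = -248*(-59/2) = 7316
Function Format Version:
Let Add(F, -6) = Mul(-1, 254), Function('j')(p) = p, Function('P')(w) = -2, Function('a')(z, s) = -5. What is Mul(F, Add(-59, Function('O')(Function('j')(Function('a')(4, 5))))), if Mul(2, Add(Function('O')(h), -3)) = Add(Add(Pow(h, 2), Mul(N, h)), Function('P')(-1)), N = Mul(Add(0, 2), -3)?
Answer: 7316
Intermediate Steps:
N = -6 (N = Mul(2, -3) = -6)
Function('O')(h) = Add(2, Mul(Rational(1, 2), Pow(h, 2)), Mul(-3, h)) (Function('O')(h) = Add(3, Mul(Rational(1, 2), Add(Add(Pow(h, 2), Mul(-6, h)), -2))) = Add(3, Mul(Rational(1, 2), Add(-2, Pow(h, 2), Mul(-6, h)))) = Add(3, Add(-1, Mul(Rational(1, 2), Pow(h, 2)), Mul(-3, h))) = Add(2, Mul(Rational(1, 2), Pow(h, 2)), Mul(-3, h)))
F = -248 (F = Add(6, Mul(-1, 254)) = Add(6, -254) = -248)
Mul(F, Add(-59, Function('O')(Function('j')(Function('a')(4, 5))))) = Mul(-248, Add(-59, Add(2, Mul(Rational(1, 2), Pow(-5, 2)), Mul(-3, -5)))) = Mul(-248, Add(-59, Add(2, Mul(Rational(1, 2), 25), 15))) = Mul(-248, Add(-59, Add(2, Rational(25, 2), 15))) = Mul(-248, Add(-59, Rational(59, 2))) = Mul(-248, Rational(-59, 2)) = 7316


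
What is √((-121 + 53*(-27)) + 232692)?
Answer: 2*√57785 ≈ 480.77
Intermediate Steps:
√((-121 + 53*(-27)) + 232692) = √((-121 - 1431) + 232692) = √(-1552 + 232692) = √231140 = 2*√57785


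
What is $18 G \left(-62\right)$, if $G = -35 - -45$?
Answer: $-11160$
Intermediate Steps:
$G = 10$ ($G = -35 + 45 = 10$)
$18 G \left(-62\right) = 18 \cdot 10 \left(-62\right) = 180 \left(-62\right) = -11160$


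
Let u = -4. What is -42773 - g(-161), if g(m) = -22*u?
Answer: -42861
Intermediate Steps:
g(m) = 88 (g(m) = -22*(-4) = 88)
-42773 - g(-161) = -42773 - 1*88 = -42773 - 88 = -42861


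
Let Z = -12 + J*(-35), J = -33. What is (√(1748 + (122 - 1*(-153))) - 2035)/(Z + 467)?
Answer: -407/322 + 17*√7/1610 ≈ -1.2360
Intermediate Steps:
Z = 1143 (Z = -12 - 33*(-35) = -12 + 1155 = 1143)
(√(1748 + (122 - 1*(-153))) - 2035)/(Z + 467) = (√(1748 + (122 - 1*(-153))) - 2035)/(1143 + 467) = (√(1748 + (122 + 153)) - 2035)/1610 = (√(1748 + 275) - 2035)*(1/1610) = (√2023 - 2035)*(1/1610) = (17*√7 - 2035)*(1/1610) = (-2035 + 17*√7)*(1/1610) = -407/322 + 17*√7/1610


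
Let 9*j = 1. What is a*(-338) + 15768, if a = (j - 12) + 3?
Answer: 168952/9 ≈ 18772.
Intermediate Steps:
j = ⅑ (j = (⅑)*1 = ⅑ ≈ 0.11111)
a = -80/9 (a = (⅑ - 12) + 3 = -107/9 + 3 = -80/9 ≈ -8.8889)
a*(-338) + 15768 = -80/9*(-338) + 15768 = 27040/9 + 15768 = 168952/9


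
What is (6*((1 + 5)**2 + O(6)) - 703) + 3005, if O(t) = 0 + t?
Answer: 2554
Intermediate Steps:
O(t) = t
(6*((1 + 5)**2 + O(6)) - 703) + 3005 = (6*((1 + 5)**2 + 6) - 703) + 3005 = (6*(6**2 + 6) - 703) + 3005 = (6*(36 + 6) - 703) + 3005 = (6*42 - 703) + 3005 = (252 - 703) + 3005 = -451 + 3005 = 2554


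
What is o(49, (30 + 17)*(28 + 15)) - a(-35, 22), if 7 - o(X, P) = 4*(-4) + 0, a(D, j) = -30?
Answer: 53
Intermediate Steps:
o(X, P) = 23 (o(X, P) = 7 - (4*(-4) + 0) = 7 - (-16 + 0) = 7 - 1*(-16) = 7 + 16 = 23)
o(49, (30 + 17)*(28 + 15)) - a(-35, 22) = 23 - 1*(-30) = 23 + 30 = 53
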